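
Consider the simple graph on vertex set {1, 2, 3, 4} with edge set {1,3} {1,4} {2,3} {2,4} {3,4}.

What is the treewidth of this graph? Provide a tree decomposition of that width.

Treewidth 2.
One optimal decomposition is:
Bags: B1 = {2, 3, 4}  B2 = {1, 3, 4}
Tree: B1–B2

Each bag holds 3 vertices, so the decomposition has width 2, which upper-bounds the treewidth. On the other hand G contains the 3-clique {1, 3, 4}. A clique must lie in a single bag of any decomposition, so no decomposition can have width below 2. Combining the bounds, tw(G) = 2.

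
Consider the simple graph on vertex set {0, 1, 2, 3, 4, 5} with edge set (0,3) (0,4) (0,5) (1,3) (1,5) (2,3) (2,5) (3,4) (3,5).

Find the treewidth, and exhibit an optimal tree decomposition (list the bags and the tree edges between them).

Treewidth 2.
One optimal decomposition is:
Bags: B1 = {0, 3, 5}  B2 = {2, 3, 5}  B3 = {1, 3, 5}  B4 = {0, 3, 4}
Tree: B1–B2, B1–B3, B1–B4

Every bag has size at most 3, so the width is 3 − 1 = 2 and tw(G) ≤ 2. For the lower bound, the 3 vertices {0, 3, 4} are pairwise adjacent, and any tree decomposition puts a clique entirely inside one bag — forcing width ≥ 2. Therefore the treewidth is 2.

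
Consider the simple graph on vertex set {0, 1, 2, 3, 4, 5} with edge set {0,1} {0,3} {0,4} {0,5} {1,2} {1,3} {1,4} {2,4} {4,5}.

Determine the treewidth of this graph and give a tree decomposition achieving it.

Every bag has size at most 3, so the width is 3 − 1 = 2 and tw(G) ≤ 2. On the other hand G contains the 3-clique {0, 1, 3}. A clique must lie in a single bag of any decomposition, so no decomposition can have width below 2. Combining the bounds, tw(G) = 2.

Treewidth 2.
One such decomposition:
Bags: B1 = {0, 1, 3}  B2 = {0, 1, 4}  B3 = {1, 2, 4}  B4 = {0, 4, 5}
Tree: B1–B2, B2–B3, B2–B4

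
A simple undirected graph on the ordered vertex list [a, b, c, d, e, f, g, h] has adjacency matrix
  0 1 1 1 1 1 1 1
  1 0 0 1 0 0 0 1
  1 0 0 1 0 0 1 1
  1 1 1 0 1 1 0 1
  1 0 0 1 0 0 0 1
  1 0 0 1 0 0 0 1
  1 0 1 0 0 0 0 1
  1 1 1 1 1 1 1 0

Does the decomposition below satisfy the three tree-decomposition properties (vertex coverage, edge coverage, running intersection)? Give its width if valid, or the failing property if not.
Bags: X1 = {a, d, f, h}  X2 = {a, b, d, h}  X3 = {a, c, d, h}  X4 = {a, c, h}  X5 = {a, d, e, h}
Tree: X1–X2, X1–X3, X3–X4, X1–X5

A tree decomposition must satisfy three properties: every vertex lies in some bag; for every edge, both endpoints lie together in some bag; and for every vertex, the bags containing it form a connected subtree. Here vertex g appears in no bag, so the decomposition is invalid.

No — vertex g appears in no bag.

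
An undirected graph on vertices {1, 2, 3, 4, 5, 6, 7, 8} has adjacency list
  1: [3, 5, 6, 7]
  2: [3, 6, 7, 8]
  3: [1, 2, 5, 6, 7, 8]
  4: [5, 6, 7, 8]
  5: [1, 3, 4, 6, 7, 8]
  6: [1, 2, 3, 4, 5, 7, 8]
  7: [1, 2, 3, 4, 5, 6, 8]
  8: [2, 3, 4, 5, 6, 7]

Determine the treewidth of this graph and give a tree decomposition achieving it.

Treewidth 4.
Bags: B1 = {1, 3, 5, 6, 7}  B2 = {3, 5, 6, 7, 8}  B3 = {4, 5, 6, 7, 8}  B4 = {2, 3, 6, 7, 8}
Tree: B1–B2, B2–B3, B2–B4

The largest bag has 5 vertices, giving width 4; this decomposition certifies tw(G) ≤ 4. For the lower bound, the 5 vertices {2, 3, 6, 7, 8} are pairwise adjacent, and any tree decomposition puts a clique entirely inside one bag — forcing width ≥ 4. Hence tw(G) = 4 exactly.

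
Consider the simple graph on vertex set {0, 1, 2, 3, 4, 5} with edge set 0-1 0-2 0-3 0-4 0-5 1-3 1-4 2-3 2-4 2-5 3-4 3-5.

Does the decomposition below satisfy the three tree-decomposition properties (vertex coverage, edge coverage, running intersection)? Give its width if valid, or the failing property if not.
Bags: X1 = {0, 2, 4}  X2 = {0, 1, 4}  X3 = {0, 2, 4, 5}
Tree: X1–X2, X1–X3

A tree decomposition must satisfy three properties: every vertex lies in some bag; for every edge, both endpoints lie together in some bag; and for every vertex, the bags containing it form a connected subtree. Here vertex 3 appears in no bag, so the decomposition is invalid.

No — vertex 3 appears in no bag.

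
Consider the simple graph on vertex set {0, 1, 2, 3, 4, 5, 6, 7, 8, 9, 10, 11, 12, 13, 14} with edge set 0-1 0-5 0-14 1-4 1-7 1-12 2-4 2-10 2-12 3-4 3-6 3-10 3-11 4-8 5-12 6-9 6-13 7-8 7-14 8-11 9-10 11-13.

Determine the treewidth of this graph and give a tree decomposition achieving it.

Treewidth 3.
One such decomposition:
Bags: B1 = {0, 5, 7, 14}  B2 = {0, 1, 5, 7}  B3 = {1, 5, 7, 12}  B4 = {1, 7, 8, 12}  B5 = {1, 4, 8, 12}  B6 = {2, 4, 8, 12}  B7 = {2, 4, 8, 11}  B8 = {2, 3, 4, 11}  B9 = {2, 3, 10, 11}  B10 = {3, 10, 11, 13}  B11 = {3, 6, 10, 13}  B12 = {6, 9, 10, 13}
Tree: B1–B2, B2–B3, B3–B4, B4–B5, B5–B6, B6–B7, B7–B8, B8–B9, B9–B10, B10–B11, B11–B12

Every bag has size at most 4, so the width is 4 − 1 = 3 and tw(G) ≤ 3. For the lower bound: the 4 vertex sets {0,5,14}, {7}, {1}, {2,4,8,12} are disjoint, each induces a connected subgraph, and every pair is joined by at least one edge of G. Contracting each set to a single vertex therefore yields K_{4} as a minor, and since treewidth is minor-monotone, tw(G) ≥ tw(K_{4}) = 3. The upper and lower bounds meet at 3, so that is the treewidth.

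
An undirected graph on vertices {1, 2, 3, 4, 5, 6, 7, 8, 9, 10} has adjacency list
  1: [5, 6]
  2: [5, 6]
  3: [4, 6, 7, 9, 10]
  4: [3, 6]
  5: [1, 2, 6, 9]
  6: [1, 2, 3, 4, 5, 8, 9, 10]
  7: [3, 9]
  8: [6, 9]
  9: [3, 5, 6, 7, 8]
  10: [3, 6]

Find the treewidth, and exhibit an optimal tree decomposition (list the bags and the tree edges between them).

Treewidth 2.
One optimal decomposition is:
Bags: B1 = {3, 6, 9}  B2 = {5, 6, 9}  B3 = {2, 5, 6}  B4 = {1, 5, 6}  B5 = {3, 7, 9}  B6 = {3, 4, 6}  B7 = {3, 6, 10}  B8 = {6, 8, 9}
Tree: B1–B2, B2–B3, B3–B4, B1–B5, B1–B6, B1–B7, B1–B8

The largest bag has 3 vertices, giving width 2; this decomposition certifies tw(G) ≤ 2. Conversely, {1, 5, 6} is a clique of size 3, and the vertices of any clique must share a bag in every tree decomposition; so some bag has ≥ 3 vertices and tw(G) ≥ 2. Combining the bounds, tw(G) = 2.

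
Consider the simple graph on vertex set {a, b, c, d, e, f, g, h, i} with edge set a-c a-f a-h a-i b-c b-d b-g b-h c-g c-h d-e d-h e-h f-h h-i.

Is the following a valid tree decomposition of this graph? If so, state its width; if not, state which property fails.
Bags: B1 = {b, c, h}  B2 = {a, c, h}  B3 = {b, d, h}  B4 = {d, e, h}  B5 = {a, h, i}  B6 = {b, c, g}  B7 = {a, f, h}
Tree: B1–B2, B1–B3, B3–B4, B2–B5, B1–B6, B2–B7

Yes; width 2.

Every vertex of G appears in some bag (union = {a, b, c, d, e, f, g, h, i}); every edge is covered by a bag; and for each vertex v the set of bags containing v is connected in the bag tree. The decomposition is therefore valid. The largest bag has 3 vertices, so the width is 2.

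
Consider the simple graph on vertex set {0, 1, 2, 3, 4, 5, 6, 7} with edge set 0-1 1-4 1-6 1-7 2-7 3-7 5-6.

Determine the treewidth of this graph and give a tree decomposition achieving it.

Treewidth 1.
Bags: B1 = {1, 7}  B2 = {1, 6}  B3 = {2, 7}  B4 = {1, 4}  B5 = {0, 1}  B6 = {5, 6}  B7 = {3, 7}
Tree: B1–B2, B1–B3, B1–B4, B2–B5, B2–B6, B1–B7

Every bag has size at most 2, so the width is 2 − 1 = 1 and tw(G) ≤ 1. Any graph with an edge has treewidth ≥ 1, and G has the edge 7–1. Combining the bounds, tw(G) = 1.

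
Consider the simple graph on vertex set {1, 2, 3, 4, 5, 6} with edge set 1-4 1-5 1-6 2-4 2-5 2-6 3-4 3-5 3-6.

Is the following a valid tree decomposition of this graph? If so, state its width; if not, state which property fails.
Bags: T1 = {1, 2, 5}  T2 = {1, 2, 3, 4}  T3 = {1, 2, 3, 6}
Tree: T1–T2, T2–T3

No — edge (3,5) lies in no bag.

A tree decomposition must satisfy three properties: every vertex lies in some bag; for every edge, both endpoints lie together in some bag; and for every vertex, the bags containing it form a connected subtree. Here edge (3,5) lies in no bag, so the decomposition is invalid.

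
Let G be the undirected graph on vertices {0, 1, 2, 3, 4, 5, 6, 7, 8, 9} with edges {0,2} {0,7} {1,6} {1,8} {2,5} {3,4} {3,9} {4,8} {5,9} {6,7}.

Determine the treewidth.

2

A width-2 tree decomposition is:
Bags: B1 = {0, 2, 5}  B2 = {0, 5, 7}  B3 = {5, 6, 7}  B4 = {1, 5, 6}  B5 = {1, 5, 8}  B6 = {4, 5, 8}  B7 = {3, 4, 5}  B8 = {3, 5, 9}
Tree: B1–B2, B2–B3, B3–B4, B4–B5, B5–B6, B6–B7, B7–B8
The largest bag has 3 vertices, giving width 2; this decomposition certifies tw(G) ≤ 2. The edges 5–2–0–7–6–1–8–4–3–9–5 form a cycle, so G is not a tree and its treewidth is at least 2. Combining the bounds, tw(G) = 2.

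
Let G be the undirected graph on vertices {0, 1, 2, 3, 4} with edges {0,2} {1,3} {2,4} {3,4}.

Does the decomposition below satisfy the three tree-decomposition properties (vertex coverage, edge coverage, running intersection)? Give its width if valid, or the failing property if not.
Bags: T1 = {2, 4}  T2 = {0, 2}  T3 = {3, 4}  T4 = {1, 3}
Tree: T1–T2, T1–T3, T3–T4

Yes; width 1.

Every vertex of G appears in some bag (union = {0, 1, 2, 3, 4}); every edge is covered by a bag; and for each vertex v the set of bags containing v is connected in the bag tree. The decomposition is therefore valid. The largest bag has 2 vertices, so the width is 1.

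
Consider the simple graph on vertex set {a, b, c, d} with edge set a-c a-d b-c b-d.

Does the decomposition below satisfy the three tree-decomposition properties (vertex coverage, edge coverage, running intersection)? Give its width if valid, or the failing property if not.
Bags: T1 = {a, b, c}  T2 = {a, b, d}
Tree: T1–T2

Checking the three conditions: (i) the bags cover all of {a, b, c, d}; (ii) for each edge, some bag contains both endpoints; (iii) the bags containing any fixed vertex form a subtree. All hold, so the decomposition is valid with width 3 − 1 = 2.

Yes; width 2.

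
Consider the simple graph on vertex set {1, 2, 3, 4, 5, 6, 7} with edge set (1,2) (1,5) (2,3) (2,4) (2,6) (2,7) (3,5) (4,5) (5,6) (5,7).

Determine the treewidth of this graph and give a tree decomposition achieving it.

Treewidth 2.
One such decomposition:
Bags: B1 = {2, 5, 7}  B2 = {1, 2, 5}  B3 = {2, 3, 5}  B4 = {2, 5, 6}  B5 = {2, 4, 5}
Tree: B1–B2, B2–B3, B3–B4, B4–B5

Every bag has size at most 3, so the width is 3 − 1 = 2 and tw(G) ≤ 2. For the lower bound, G contains the cycle 2–7–5–1–2, so G is not a forest; only forests have treewidth ≤ 1, hence tw(G) ≥ 2. The upper and lower bounds meet at 2, so that is the treewidth.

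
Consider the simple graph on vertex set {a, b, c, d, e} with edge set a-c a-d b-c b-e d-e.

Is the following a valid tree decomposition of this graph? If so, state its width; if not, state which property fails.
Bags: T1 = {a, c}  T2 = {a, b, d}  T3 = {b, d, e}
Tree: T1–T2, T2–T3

No — edge (b,c) lies in no bag.

A tree decomposition must satisfy three properties: every vertex lies in some bag; for every edge, both endpoints lie together in some bag; and for every vertex, the bags containing it form a connected subtree. Here edge (b,c) lies in no bag, so the decomposition is invalid.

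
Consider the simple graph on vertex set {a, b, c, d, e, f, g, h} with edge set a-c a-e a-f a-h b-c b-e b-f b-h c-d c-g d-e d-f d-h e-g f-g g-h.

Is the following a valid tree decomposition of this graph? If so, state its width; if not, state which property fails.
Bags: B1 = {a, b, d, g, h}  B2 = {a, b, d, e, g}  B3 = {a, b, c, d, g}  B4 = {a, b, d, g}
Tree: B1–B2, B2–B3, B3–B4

No — vertex f appears in no bag.

A tree decomposition must satisfy three properties: every vertex lies in some bag; for every edge, both endpoints lie together in some bag; and for every vertex, the bags containing it form a connected subtree. Here vertex f appears in no bag, so the decomposition is invalid.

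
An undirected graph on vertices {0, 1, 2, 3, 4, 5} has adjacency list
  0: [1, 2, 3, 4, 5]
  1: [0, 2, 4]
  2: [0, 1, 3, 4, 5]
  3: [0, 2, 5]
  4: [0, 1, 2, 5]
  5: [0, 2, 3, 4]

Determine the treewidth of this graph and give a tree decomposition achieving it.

Each bag holds 4 vertices, so the decomposition has width 3, which upper-bounds the treewidth. Conversely, {0, 2, 3, 5} is a clique of size 4, and the vertices of any clique must share a bag in every tree decomposition; so some bag has ≥ 4 vertices and tw(G) ≥ 3. Hence tw(G) = 3 exactly.

Treewidth 3.
Bags: B1 = {0, 2, 4, 5}  B2 = {0, 2, 3, 5}  B3 = {0, 1, 2, 4}
Tree: B1–B2, B1–B3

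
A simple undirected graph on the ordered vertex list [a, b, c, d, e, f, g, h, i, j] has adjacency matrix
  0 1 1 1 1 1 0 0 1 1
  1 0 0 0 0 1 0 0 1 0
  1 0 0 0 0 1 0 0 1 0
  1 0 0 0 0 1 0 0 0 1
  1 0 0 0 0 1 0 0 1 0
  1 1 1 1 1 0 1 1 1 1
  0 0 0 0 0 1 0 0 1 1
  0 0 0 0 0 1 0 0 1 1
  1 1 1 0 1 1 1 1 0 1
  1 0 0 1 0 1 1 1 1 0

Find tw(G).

A width-3 tree decomposition is:
Bags: B1 = {f, g, i, j}  B2 = {a, f, i, j}  B3 = {f, h, i, j}  B4 = {a, c, f, i}  B5 = {a, e, f, i}  B6 = {a, d, f, j}  B7 = {a, b, f, i}
Tree: B1–B2, B2–B3, B2–B4, B2–B5, B2–B6, B4–B7
Every bag has size at most 4, so the width is 4 − 1 = 3 and tw(G) ≤ 3. For the lower bound, the 4 vertices {a, d, f, j} are pairwise adjacent, and any tree decomposition puts a clique entirely inside one bag — forcing width ≥ 3. The upper and lower bounds meet at 3, so that is the treewidth.

3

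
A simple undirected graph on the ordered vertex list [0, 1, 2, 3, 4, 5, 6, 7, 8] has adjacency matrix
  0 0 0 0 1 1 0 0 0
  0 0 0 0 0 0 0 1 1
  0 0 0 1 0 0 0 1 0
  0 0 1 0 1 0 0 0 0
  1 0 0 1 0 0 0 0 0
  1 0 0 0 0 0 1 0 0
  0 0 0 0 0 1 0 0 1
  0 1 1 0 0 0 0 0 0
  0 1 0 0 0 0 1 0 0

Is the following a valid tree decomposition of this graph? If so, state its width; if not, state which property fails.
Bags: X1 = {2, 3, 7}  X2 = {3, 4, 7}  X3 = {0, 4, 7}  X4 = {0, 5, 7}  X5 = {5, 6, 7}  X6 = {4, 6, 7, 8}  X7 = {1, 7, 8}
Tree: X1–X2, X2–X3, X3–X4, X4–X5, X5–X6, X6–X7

No — bags containing vertex 4 are not connected in the tree.

A tree decomposition must satisfy three properties: every vertex lies in some bag; for every edge, both endpoints lie together in some bag; and for every vertex, the bags containing it form a connected subtree. Here bags containing vertex 4 are not connected in the tree, so the decomposition is invalid.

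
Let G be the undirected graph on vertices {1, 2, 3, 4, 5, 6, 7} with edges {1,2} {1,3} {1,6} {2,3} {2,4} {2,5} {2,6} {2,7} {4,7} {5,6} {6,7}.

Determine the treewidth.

2

A width-2 tree decomposition is:
Bags: B1 = {2, 6, 7}  B2 = {2, 4, 7}  B3 = {2, 5, 6}  B4 = {1, 2, 6}  B5 = {1, 2, 3}
Tree: B1–B2, B1–B3, B1–B4, B4–B5
Every bag has size at most 3, so the width is 3 − 1 = 2 and tw(G) ≤ 2. On the other hand G contains the 3-clique {1, 2, 3}. A clique must lie in a single bag of any decomposition, so no decomposition can have width below 2. Hence tw(G) = 2 exactly.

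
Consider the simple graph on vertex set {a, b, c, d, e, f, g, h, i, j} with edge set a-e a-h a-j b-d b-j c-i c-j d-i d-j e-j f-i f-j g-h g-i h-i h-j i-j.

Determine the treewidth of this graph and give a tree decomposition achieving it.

Treewidth 2.
One such decomposition:
Bags: B1 = {g, h, i}  B2 = {h, i, j}  B3 = {a, h, j}  B4 = {d, i, j}  B5 = {c, i, j}  B6 = {b, d, j}  B7 = {a, e, j}  B8 = {f, i, j}
Tree: B1–B2, B2–B3, B2–B4, B4–B5, B4–B6, B3–B7, B5–B8

Every bag has size at most 3, so the width is 3 − 1 = 2 and tw(G) ≤ 2. For the lower bound, the 3 vertices {g, h, i} are pairwise adjacent, and any tree decomposition puts a clique entirely inside one bag — forcing width ≥ 2. Hence tw(G) = 2 exactly.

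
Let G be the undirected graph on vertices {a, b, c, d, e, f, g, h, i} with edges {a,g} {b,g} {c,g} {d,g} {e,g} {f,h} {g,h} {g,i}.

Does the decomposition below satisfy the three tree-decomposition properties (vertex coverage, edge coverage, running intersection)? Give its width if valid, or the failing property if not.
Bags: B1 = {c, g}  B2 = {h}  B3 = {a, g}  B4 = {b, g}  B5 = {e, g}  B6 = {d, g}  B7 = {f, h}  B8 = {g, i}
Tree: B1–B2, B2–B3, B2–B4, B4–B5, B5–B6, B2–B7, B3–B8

No — edge (g,h) lies in no bag.

A tree decomposition must satisfy three properties: every vertex lies in some bag; for every edge, both endpoints lie together in some bag; and for every vertex, the bags containing it form a connected subtree. Here edge (g,h) lies in no bag, so the decomposition is invalid.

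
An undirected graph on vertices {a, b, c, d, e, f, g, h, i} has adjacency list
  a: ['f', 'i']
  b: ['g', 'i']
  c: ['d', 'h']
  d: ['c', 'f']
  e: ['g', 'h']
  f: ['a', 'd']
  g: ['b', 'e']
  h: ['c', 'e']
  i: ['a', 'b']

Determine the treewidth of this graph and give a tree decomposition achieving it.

Treewidth 2.
Bags: B1 = {e, g, h}  B2 = {b, g, h}  B3 = {b, h, i}  B4 = {a, h, i}  B5 = {a, f, h}  B6 = {d, f, h}  B7 = {c, d, h}
Tree: B1–B2, B2–B3, B3–B4, B4–B5, B5–B6, B6–B7

Every bag has size at most 3, so the width is 3 − 1 = 2 and tw(G) ≤ 2. For the lower bound, G contains the cycle h–e–g–b–i–a–f–d–c–h, so G is not a forest; only forests have treewidth ≤ 1, hence tw(G) ≥ 2. Therefore the treewidth is 2.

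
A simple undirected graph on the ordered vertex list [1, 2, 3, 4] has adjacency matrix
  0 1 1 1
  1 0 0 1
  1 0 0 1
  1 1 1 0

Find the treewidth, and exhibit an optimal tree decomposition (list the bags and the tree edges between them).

Treewidth 2.
Bags: B1 = {1, 3, 4}  B2 = {1, 2, 4}
Tree: B1–B2

Every bag has size at most 3, so the width is 3 − 1 = 2 and tw(G) ≤ 2. For the lower bound, the 3 vertices {1, 2, 4} are pairwise adjacent, and any tree decomposition puts a clique entirely inside one bag — forcing width ≥ 2. Hence tw(G) = 2 exactly.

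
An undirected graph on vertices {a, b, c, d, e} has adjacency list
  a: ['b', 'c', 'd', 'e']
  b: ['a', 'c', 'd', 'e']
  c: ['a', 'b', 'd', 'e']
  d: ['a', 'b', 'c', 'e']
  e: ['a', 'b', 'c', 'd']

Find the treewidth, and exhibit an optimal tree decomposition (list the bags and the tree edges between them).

Treewidth 4.
Bags: B1 = {a, b, c, d, e}
Tree: (single bag)

A single bag containing all 5 vertices is trivially a valid decomposition of width 4. For the lower bound, the 5 vertices {a, b, c, d, e} are pairwise adjacent, and any tree decomposition puts a clique entirely inside one bag — forcing width ≥ 4. The upper and lower bounds meet at 4, so that is the treewidth.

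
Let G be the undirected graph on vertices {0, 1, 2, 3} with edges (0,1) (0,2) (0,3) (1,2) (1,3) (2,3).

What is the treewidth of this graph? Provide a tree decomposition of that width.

Treewidth 3.
One optimal decomposition is:
Bags: B1 = {0, 1, 2, 3}
Tree: (single bag)

With just one bag of size 4, the width is 4 − 1 = 3, so tw(G) ≤ 3. Conversely, {0, 1, 2, 3} is a clique of size 4, and the vertices of any clique must share a bag in every tree decomposition; so some bag has ≥ 4 vertices and tw(G) ≥ 3. Combining the bounds, tw(G) = 3.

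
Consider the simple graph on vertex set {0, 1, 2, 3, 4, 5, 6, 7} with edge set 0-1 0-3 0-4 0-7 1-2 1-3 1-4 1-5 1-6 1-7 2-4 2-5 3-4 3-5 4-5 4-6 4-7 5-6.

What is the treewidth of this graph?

3

A width-3 tree decomposition is:
Bags: B1 = {0, 1, 3, 4}  B2 = {1, 3, 4, 5}  B3 = {0, 1, 4, 7}  B4 = {1, 4, 5, 6}  B5 = {1, 2, 4, 5}
Tree: B1–B2, B1–B3, B2–B4, B4–B5
Every bag has size at most 4, so the width is 4 − 1 = 3 and tw(G) ≤ 3. For the lower bound, the 4 vertices {0, 1, 3, 4} are pairwise adjacent, and any tree decomposition puts a clique entirely inside one bag — forcing width ≥ 3. The upper and lower bounds meet at 3, so that is the treewidth.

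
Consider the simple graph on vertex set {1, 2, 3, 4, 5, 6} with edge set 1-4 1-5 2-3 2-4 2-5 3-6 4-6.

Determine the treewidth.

A width-2 tree decomposition is:
Bags: B1 = {1, 2, 5}  B2 = {1, 2, 4}  B3 = {2, 3, 4}  B4 = {3, 4, 6}
Tree: B1–B2, B2–B3, B3–B4
Every bag has size at most 3, so the width is 3 − 1 = 2 and tw(G) ≤ 2. For the lower bound, G contains the cycle 5–1–4–2–5, so G is not a forest; only forests have treewidth ≤ 1, hence tw(G) ≥ 2. Therefore the treewidth is 2.

2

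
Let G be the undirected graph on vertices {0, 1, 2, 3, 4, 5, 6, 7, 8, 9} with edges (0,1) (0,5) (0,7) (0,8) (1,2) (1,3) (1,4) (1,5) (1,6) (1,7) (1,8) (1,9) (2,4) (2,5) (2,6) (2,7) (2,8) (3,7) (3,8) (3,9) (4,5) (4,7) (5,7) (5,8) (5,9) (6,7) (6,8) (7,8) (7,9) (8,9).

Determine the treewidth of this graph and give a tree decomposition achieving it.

Each bag holds 5 vertices, so the decomposition has width 4, which upper-bounds the treewidth. Conversely, {1, 3, 7, 8, 9} is a clique of size 5, and the vertices of any clique must share a bag in every tree decomposition; so some bag has ≥ 5 vertices and tw(G) ≥ 4. Combining the bounds, tw(G) = 4.

Treewidth 4.
One such decomposition:
Bags: B1 = {1, 2, 5, 7, 8}  B2 = {1, 5, 7, 8, 9}  B3 = {1, 2, 6, 7, 8}  B4 = {1, 2, 4, 5, 7}  B5 = {0, 1, 5, 7, 8}  B6 = {1, 3, 7, 8, 9}
Tree: B1–B2, B1–B3, B1–B4, B2–B5, B2–B6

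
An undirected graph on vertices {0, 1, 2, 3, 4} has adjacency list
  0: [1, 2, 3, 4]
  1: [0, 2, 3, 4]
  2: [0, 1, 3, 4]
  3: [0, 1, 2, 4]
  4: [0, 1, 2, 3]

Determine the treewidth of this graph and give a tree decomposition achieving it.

A single bag containing all 5 vertices is trivially a valid decomposition of width 4. Conversely, {0, 1, 2, 3, 4} is a clique of size 5, and the vertices of any clique must share a bag in every tree decomposition; so some bag has ≥ 5 vertices and tw(G) ≥ 4. Combining the bounds, tw(G) = 4.

Treewidth 4.
Bags: B1 = {0, 1, 2, 3, 4}
Tree: (single bag)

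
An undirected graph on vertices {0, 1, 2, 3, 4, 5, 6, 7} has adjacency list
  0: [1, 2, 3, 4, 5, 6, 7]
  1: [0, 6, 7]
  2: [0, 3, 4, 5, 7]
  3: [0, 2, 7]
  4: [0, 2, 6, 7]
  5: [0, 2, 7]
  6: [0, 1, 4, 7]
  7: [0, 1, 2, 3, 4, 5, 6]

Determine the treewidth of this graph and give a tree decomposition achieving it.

The largest bag has 4 vertices, giving width 3; this decomposition certifies tw(G) ≤ 3. Conversely, {0, 1, 6, 7} is a clique of size 4, and the vertices of any clique must share a bag in every tree decomposition; so some bag has ≥ 4 vertices and tw(G) ≥ 3. Hence tw(G) = 3 exactly.

Treewidth 3.
One such decomposition:
Bags: B1 = {0, 1, 6, 7}  B2 = {0, 4, 6, 7}  B3 = {0, 2, 4, 7}  B4 = {0, 2, 3, 7}  B5 = {0, 2, 5, 7}
Tree: B1–B2, B2–B3, B3–B4, B4–B5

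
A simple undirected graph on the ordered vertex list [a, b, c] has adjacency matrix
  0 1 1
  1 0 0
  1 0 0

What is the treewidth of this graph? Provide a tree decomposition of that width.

Every bag has size at most 2, so the width is 2 − 1 = 1 and tw(G) ≤ 1. G has an edge, so its treewidth is at least 1. The upper and lower bounds meet at 1, so that is the treewidth.

Treewidth 1.
Bags: B1 = {a, b}  B2 = {a, c}
Tree: B1–B2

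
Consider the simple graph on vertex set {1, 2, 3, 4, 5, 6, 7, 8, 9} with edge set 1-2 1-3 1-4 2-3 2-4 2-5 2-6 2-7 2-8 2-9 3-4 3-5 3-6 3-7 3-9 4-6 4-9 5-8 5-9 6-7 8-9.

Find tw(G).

3

A width-3 tree decomposition is:
Bags: B1 = {2, 3, 4, 6}  B2 = {2, 3, 4, 9}  B3 = {2, 3, 5, 9}  B4 = {2, 3, 6, 7}  B5 = {1, 2, 3, 4}  B6 = {2, 5, 8, 9}
Tree: B1–B2, B2–B3, B1–B4, B1–B5, B3–B6
Every bag has size at most 4, so the width is 4 − 1 = 3 and tw(G) ≤ 3. On the other hand G contains the 4-clique {2, 5, 8, 9}. A clique must lie in a single bag of any decomposition, so no decomposition can have width below 3. Therefore the treewidth is 3.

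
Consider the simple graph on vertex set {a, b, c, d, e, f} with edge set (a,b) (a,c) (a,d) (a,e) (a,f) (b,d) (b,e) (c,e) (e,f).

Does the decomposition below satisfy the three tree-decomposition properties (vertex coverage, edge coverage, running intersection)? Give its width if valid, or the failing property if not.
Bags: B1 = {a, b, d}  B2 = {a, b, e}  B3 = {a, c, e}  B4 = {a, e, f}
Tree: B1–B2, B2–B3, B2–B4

Yes; width 2.

Vertex coverage: the bags together contain {a, b, c, d, e, f}, the full vertex set. Edge coverage: each edge of G has both endpoints in at least one bag. Running intersection: for every vertex, the bags containing it form a connected subtree. All three properties hold, so this is a valid tree decomposition of width max|bag| − 1 = 2, and hence tw(G) ≤ 2.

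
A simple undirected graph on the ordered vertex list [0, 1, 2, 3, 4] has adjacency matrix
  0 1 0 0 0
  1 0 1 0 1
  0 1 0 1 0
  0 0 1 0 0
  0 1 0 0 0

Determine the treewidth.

A width-1 tree decomposition is:
Bags: B1 = {1, 2}  B2 = {2, 3}  B3 = {0, 1}  B4 = {1, 4}
Tree: B1–B2, B1–B3, B1–B4
Each bag holds 2 vertices, so the decomposition has width 1, which upper-bounds the treewidth. Since G has at least one edge (e.g. 2–1), it is not an edgeless graph, so tw(G) ≥ 1. The upper and lower bounds meet at 1, so that is the treewidth.

1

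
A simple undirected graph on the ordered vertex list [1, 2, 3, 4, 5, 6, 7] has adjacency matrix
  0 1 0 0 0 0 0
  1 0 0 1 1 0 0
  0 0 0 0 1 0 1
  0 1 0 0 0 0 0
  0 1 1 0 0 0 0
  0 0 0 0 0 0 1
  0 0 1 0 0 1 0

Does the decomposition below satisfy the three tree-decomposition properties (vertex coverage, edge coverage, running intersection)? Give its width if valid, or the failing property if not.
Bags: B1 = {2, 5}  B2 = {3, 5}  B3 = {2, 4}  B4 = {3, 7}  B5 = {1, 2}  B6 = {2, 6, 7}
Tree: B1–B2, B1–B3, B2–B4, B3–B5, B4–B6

No — bags containing vertex 2 are not connected in the tree.

A tree decomposition must satisfy three properties: every vertex lies in some bag; for every edge, both endpoints lie together in some bag; and for every vertex, the bags containing it form a connected subtree. Here bags containing vertex 2 are not connected in the tree, so the decomposition is invalid.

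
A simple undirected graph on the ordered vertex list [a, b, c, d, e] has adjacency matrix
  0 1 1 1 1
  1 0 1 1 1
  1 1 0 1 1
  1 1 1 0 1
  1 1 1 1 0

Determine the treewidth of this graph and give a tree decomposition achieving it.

Treewidth 4.
One such decomposition:
Bags: B1 = {a, b, c, d, e}
Tree: (single bag)

With just one bag of size 5, the width is 5 − 1 = 4, so tw(G) ≤ 4. On the other hand G contains the 5-clique {a, b, c, d, e}. A clique must lie in a single bag of any decomposition, so no decomposition can have width below 4. Hence tw(G) = 4 exactly.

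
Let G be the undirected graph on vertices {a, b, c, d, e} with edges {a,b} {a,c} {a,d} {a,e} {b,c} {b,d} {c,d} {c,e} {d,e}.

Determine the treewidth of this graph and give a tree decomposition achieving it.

The largest bag has 4 vertices, giving width 3; this decomposition certifies tw(G) ≤ 3. Conversely, {a, c, d, e} is a clique of size 4, and the vertices of any clique must share a bag in every tree decomposition; so some bag has ≥ 4 vertices and tw(G) ≥ 3. Therefore the treewidth is 3.

Treewidth 3.
Bags: B1 = {a, b, c, d}  B2 = {a, c, d, e}
Tree: B1–B2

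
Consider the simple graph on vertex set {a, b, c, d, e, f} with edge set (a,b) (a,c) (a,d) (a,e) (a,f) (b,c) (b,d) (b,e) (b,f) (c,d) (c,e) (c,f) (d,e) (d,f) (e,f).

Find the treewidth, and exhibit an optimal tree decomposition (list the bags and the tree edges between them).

Treewidth 5.
One such decomposition:
Bags: B1 = {a, b, c, d, e, f}
Tree: (single bag)

A single bag containing all 6 vertices is trivially a valid decomposition of width 5. Conversely, {a, b, c, d, e, f} is a clique of size 6, and the vertices of any clique must share a bag in every tree decomposition; so some bag has ≥ 6 vertices and tw(G) ≥ 5. The upper and lower bounds meet at 5, so that is the treewidth.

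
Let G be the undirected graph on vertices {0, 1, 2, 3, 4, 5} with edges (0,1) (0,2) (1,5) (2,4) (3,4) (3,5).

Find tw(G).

A width-2 tree decomposition is:
Bags: B1 = {0, 1, 2}  B2 = {1, 2, 5}  B3 = {2, 3, 5}  B4 = {2, 3, 4}
Tree: B1–B2, B2–B3, B3–B4
The largest bag has 3 vertices, giving width 2; this decomposition certifies tw(G) ≤ 2. For the lower bound, G contains the cycle 2–0–1–5–3–4–2, so G is not a forest; only forests have treewidth ≤ 1, hence tw(G) ≥ 2. The upper and lower bounds meet at 2, so that is the treewidth.

2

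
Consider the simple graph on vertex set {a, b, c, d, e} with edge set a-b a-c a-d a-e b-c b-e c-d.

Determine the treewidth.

A width-2 tree decomposition is:
Bags: B1 = {a, c, d}  B2 = {a, b, c}  B3 = {a, b, e}
Tree: B1–B2, B2–B3
The largest bag has 3 vertices, giving width 2; this decomposition certifies tw(G) ≤ 2. On the other hand G contains the 3-clique {a, b, e}. A clique must lie in a single bag of any decomposition, so no decomposition can have width below 2. Therefore the treewidth is 2.

2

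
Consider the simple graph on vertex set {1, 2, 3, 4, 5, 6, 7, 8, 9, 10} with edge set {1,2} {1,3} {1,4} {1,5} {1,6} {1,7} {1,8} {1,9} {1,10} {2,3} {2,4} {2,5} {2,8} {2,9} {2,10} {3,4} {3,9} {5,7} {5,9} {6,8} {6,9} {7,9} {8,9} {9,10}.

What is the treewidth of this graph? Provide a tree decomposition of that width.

Every bag has size at most 4, so the width is 4 − 1 = 3 and tw(G) ≤ 3. Conversely, {1, 2, 8, 9} is a clique of size 4, and the vertices of any clique must share a bag in every tree decomposition; so some bag has ≥ 4 vertices and tw(G) ≥ 3. Therefore the treewidth is 3.

Treewidth 3.
One optimal decomposition is:
Bags: B1 = {1, 2, 3, 4}  B2 = {1, 2, 3, 9}  B3 = {1, 2, 5, 9}  B4 = {1, 2, 9, 10}  B5 = {1, 2, 8, 9}  B6 = {1, 6, 8, 9}  B7 = {1, 5, 7, 9}
Tree: B1–B2, B2–B3, B3–B4, B2–B5, B5–B6, B3–B7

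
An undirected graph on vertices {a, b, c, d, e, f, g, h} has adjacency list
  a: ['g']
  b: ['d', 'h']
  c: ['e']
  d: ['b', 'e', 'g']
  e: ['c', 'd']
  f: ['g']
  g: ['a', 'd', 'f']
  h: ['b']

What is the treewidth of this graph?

1

A width-1 tree decomposition is:
Bags: B1 = {d, g}  B2 = {b, d}  B3 = {b, h}  B4 = {d, e}  B5 = {c, e}  B6 = {f, g}  B7 = {a, g}
Tree: B1–B2, B2–B3, B1–B4, B4–B5, B1–B6, B6–B7
Every bag has size at most 2, so the width is 2 − 1 = 1 and tw(G) ≤ 1. Since G has at least one edge (e.g. d–g), it is not an edgeless graph, so tw(G) ≥ 1. The upper and lower bounds meet at 1, so that is the treewidth.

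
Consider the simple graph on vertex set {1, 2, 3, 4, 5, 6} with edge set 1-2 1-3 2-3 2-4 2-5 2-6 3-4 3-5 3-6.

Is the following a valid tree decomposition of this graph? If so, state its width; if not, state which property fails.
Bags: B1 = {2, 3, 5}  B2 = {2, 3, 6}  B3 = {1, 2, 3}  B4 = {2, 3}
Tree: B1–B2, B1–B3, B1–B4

No — vertex 4 appears in no bag.

A tree decomposition must satisfy three properties: every vertex lies in some bag; for every edge, both endpoints lie together in some bag; and for every vertex, the bags containing it form a connected subtree. Here vertex 4 appears in no bag, so the decomposition is invalid.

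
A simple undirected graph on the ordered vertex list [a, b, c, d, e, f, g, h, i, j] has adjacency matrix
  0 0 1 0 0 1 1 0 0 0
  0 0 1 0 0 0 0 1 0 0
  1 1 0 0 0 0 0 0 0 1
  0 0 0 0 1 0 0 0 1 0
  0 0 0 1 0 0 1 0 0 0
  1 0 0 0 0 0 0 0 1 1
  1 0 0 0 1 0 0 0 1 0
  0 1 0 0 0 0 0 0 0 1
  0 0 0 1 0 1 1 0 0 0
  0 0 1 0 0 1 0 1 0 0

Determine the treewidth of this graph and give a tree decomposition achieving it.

Treewidth 2.
Bags: B1 = {b, h, j}  B2 = {b, c, j}  B3 = {c, f, j}  B4 = {a, c, f}  B5 = {a, f, i}  B6 = {a, g, i}  B7 = {d, g, i}  B8 = {d, e, g}
Tree: B1–B2, B2–B3, B3–B4, B4–B5, B5–B6, B6–B7, B7–B8

Every bag has size at most 3, so the width is 3 − 1 = 2 and tw(G) ≤ 2. For the lower bound, G contains the cycle h–b–c–j–h, so G is not a forest; only forests have treewidth ≤ 1, hence tw(G) ≥ 2. The upper and lower bounds meet at 2, so that is the treewidth.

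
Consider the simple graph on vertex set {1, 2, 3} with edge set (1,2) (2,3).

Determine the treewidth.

1

A width-1 tree decomposition is:
Bags: B1 = {2, 3}  B2 = {1, 2}
Tree: B1–B2
Every bag has size at most 2, so the width is 2 − 1 = 1 and tw(G) ≤ 1. G has an edge, so its treewidth is at least 1. Therefore the treewidth is 1.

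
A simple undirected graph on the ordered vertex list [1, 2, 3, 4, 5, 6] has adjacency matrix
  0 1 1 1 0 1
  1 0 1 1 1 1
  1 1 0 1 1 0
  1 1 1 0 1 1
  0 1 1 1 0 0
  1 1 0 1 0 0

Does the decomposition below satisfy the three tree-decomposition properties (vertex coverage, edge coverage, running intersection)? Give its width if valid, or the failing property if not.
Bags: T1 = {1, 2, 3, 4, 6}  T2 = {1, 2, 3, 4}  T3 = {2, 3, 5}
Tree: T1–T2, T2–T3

A tree decomposition must satisfy three properties: every vertex lies in some bag; for every edge, both endpoints lie together in some bag; and for every vertex, the bags containing it form a connected subtree. Here edge (4,5) lies in no bag, so the decomposition is invalid.

No — edge (4,5) lies in no bag.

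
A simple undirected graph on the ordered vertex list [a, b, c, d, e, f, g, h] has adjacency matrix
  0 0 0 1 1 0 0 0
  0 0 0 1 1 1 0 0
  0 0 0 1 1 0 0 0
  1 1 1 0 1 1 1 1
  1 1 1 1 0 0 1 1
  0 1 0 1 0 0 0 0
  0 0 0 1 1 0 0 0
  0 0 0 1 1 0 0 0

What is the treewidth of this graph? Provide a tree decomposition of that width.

Treewidth 2.
Bags: B1 = {d, e, g}  B2 = {b, d, e}  B3 = {c, d, e}  B4 = {d, e, h}  B5 = {a, d, e}  B6 = {b, d, f}
Tree: B1–B2, B1–B3, B1–B4, B1–B5, B2–B6

The largest bag has 3 vertices, giving width 2; this decomposition certifies tw(G) ≤ 2. Conversely, {d, e, g} is a clique of size 3, and the vertices of any clique must share a bag in every tree decomposition; so some bag has ≥ 3 vertices and tw(G) ≥ 2. Therefore the treewidth is 2.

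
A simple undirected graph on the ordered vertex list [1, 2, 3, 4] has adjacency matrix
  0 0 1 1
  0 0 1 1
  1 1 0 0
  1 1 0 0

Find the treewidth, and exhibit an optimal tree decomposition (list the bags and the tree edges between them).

Every bag has size at most 3, so the width is 3 − 1 = 2 and tw(G) ≤ 2. The edges 1–3–2–4–1 form a cycle, so G is not a tree and its treewidth is at least 2. Therefore the treewidth is 2.

Treewidth 2.
One such decomposition:
Bags: B1 = {1, 2, 3}  B2 = {1, 2, 4}
Tree: B1–B2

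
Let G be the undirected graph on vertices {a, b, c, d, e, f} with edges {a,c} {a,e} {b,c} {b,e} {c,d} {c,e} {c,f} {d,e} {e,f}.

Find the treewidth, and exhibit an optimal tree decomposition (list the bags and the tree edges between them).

Each bag holds 3 vertices, so the decomposition has width 2, which upper-bounds the treewidth. For the lower bound, the 3 vertices {c, d, e} are pairwise adjacent, and any tree decomposition puts a clique entirely inside one bag — forcing width ≥ 2. The upper and lower bounds meet at 2, so that is the treewidth.

Treewidth 2.
One such decomposition:
Bags: B1 = {c, d, e}  B2 = {a, c, e}  B3 = {c, e, f}  B4 = {b, c, e}
Tree: B1–B2, B2–B3, B3–B4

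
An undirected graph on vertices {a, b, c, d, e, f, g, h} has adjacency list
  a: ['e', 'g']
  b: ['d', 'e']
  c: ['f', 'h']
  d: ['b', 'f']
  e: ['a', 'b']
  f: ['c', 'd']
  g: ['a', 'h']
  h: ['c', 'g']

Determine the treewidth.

2

A width-2 tree decomposition is:
Bags: B1 = {b, d, f}  B2 = {b, c, f}  B3 = {b, c, h}  B4 = {b, g, h}  B5 = {a, b, g}  B6 = {a, b, e}
Tree: B1–B2, B2–B3, B3–B4, B4–B5, B5–B6
Every bag has size at most 3, so the width is 3 − 1 = 2 and tw(G) ≤ 2. For the lower bound, G contains the cycle b–d–f–c–h–g–a–e–b, so G is not a forest; only forests have treewidth ≤ 1, hence tw(G) ≥ 2. Therefore the treewidth is 2.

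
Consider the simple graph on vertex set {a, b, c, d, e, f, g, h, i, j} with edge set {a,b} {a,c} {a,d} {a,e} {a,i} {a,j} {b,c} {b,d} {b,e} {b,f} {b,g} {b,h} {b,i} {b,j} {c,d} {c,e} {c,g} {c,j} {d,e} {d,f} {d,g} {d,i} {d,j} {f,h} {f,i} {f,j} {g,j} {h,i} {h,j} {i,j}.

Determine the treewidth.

4

A width-4 tree decomposition is:
Bags: B1 = {b, d, f, i, j}  B2 = {a, b, d, i, j}  B3 = {a, b, c, d, j}  B4 = {b, c, d, g, j}  B5 = {b, f, h, i, j}  B6 = {a, b, c, d, e}
Tree: B1–B2, B2–B3, B3–B4, B1–B5, B3–B6
Every bag has size at most 5, so the width is 5 − 1 = 4 and tw(G) ≤ 4. For the lower bound, the 5 vertices {b, c, d, g, j} are pairwise adjacent, and any tree decomposition puts a clique entirely inside one bag — forcing width ≥ 4. Therefore the treewidth is 4.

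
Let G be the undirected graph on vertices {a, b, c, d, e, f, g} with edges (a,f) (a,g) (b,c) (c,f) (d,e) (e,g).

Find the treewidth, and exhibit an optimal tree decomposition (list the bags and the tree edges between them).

The largest bag has 2 vertices, giving width 1; this decomposition certifies tw(G) ≤ 1. Since G has at least one edge (e.g. d–e), it is not an edgeless graph, so tw(G) ≥ 1. Combining the bounds, tw(G) = 1.

Treewidth 1.
Bags: B1 = {d, e}  B2 = {e, g}  B3 = {a, g}  B4 = {a, f}  B5 = {c, f}  B6 = {b, c}
Tree: B1–B2, B2–B3, B3–B4, B4–B5, B5–B6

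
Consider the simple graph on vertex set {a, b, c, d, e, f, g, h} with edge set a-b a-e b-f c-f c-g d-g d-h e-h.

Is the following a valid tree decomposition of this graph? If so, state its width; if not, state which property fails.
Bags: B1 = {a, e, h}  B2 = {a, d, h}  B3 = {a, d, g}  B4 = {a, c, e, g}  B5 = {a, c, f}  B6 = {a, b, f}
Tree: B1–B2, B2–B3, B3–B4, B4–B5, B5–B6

No — bags containing vertex e are not connected in the tree.

A tree decomposition must satisfy three properties: every vertex lies in some bag; for every edge, both endpoints lie together in some bag; and for every vertex, the bags containing it form a connected subtree. Here bags containing vertex e are not connected in the tree, so the decomposition is invalid.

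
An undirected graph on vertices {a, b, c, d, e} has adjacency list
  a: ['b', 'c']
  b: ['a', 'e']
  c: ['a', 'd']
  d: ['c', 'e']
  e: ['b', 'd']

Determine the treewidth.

2

A width-2 tree decomposition is:
Bags: B1 = {a, b, c}  B2 = {b, c, d}  B3 = {b, d, e}
Tree: B1–B2, B2–B3
Each bag holds 3 vertices, so the decomposition has width 2, which upper-bounds the treewidth. Since b–a–c–d–e–b is a cycle in G, G is not acyclic. Forests are exactly the graphs of treewidth ≤ 1, so tw(G) ≥ 2. Hence tw(G) = 2 exactly.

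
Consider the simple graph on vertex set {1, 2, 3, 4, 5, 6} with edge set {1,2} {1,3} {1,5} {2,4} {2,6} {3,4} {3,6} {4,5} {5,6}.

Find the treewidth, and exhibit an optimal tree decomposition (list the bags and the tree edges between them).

Each bag holds 4 vertices, so the decomposition has width 3, which upper-bounds the treewidth. For the lower bound: the 4 vertex sets {2,6}, {1,3}, {5}, {4} are disjoint, each induces a connected subgraph, and every pair is joined by at least one edge of G. Contracting each set to a single vertex therefore yields K_{4} as a minor, and since treewidth is minor-monotone, tw(G) ≥ tw(K_{4}) = 3. The upper and lower bounds meet at 3, so that is the treewidth.

Treewidth 3.
One optimal decomposition is:
Bags: B1 = {2, 3, 5, 6}  B2 = {1, 2, 3, 5}  B3 = {2, 3, 4, 5}
Tree: B1–B2, B2–B3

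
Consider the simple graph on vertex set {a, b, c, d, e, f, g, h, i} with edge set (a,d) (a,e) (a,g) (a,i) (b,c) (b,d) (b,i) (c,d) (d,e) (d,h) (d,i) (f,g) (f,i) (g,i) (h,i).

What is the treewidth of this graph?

2

A width-2 tree decomposition is:
Bags: B1 = {a, d, i}  B2 = {d, h, i}  B3 = {a, g, i}  B4 = {f, g, i}  B5 = {b, d, i}  B6 = {b, c, d}  B7 = {a, d, e}
Tree: B1–B2, B1–B3, B3–B4, B2–B5, B5–B6, B1–B7
Each bag holds 3 vertices, so the decomposition has width 2, which upper-bounds the treewidth. For the lower bound, the 3 vertices {a, d, e} are pairwise adjacent, and any tree decomposition puts a clique entirely inside one bag — forcing width ≥ 2. Hence tw(G) = 2 exactly.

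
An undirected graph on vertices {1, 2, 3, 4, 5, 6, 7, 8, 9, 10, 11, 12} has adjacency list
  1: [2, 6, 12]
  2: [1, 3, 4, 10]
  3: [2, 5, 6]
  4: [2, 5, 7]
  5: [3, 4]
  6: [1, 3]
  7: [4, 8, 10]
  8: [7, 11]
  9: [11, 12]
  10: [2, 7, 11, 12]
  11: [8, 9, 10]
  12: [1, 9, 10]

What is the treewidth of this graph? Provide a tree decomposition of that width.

Treewidth 3.
One optimal decomposition is:
Bags: B1 = {8, 9, 11, 12}  B2 = {8, 10, 11, 12}  B3 = {7, 8, 10, 12}  B4 = {1, 7, 10, 12}  B5 = {1, 2, 7, 10}  B6 = {1, 2, 4, 7}  B7 = {1, 2, 4, 6}  B8 = {2, 3, 4, 6}  B9 = {3, 4, 5, 6}
Tree: B1–B2, B2–B3, B3–B4, B4–B5, B5–B6, B6–B7, B7–B8, B8–B9

Every bag has size at most 4, so the width is 4 − 1 = 3 and tw(G) ≤ 3. For the lower bound: the 4 vertex sets {8,9,11}, {12}, {10}, {1,2,4,7} are disjoint, each induces a connected subgraph, and every pair is joined by at least one edge of G. Contracting each set to a single vertex therefore yields K_{4} as a minor, and since treewidth is minor-monotone, tw(G) ≥ tw(K_{4}) = 3. Combining the bounds, tw(G) = 3.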